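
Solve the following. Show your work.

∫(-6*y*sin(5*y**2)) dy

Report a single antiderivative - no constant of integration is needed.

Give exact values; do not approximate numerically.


Step 1. Substitute u = y**2, turning ∫(-6*y*sin(5*y**2)) dy into ∫(-3*sin(5*u)) du: now ∫(-3*sin(5*u)) du.
Step 2. Evaluate the standard form: now 3*cos(5*u)/5.
Step 3. Substitute back u = y**2: now 3*cos(5*y**2)/5.
Answer: 3*cos(5*y**2)/5.


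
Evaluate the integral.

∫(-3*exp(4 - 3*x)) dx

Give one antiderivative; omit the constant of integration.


Answer: exp(4 - 3*x).


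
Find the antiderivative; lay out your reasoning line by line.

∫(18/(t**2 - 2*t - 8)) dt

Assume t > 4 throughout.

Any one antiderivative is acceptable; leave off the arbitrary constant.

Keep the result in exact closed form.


Step 1. Decompose ∫(18/(t**2 - 2*t - 8)) dt by partial fractions, 18/(t**2 - 2*t - 8) = -3/(t + 2) + 3/(t - 4): now ∫(3/(t - 4)) dt + ∫(-3/(t + 2)) dt.
Step 2. Evaluate the standard form [assuming t > 4]: now 3*log(t - 4) + ∫(-3/(t + 2)) dt.
Step 3. Evaluate the standard form [assuming t > -2]: now 3*log(t - 4) - 3*log(t + 2).
Answer: 3*log(t - 4) - 3*log(t + 2).


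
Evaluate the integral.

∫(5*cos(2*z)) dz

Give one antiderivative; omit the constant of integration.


Answer: 5*sin(2*z)/2.


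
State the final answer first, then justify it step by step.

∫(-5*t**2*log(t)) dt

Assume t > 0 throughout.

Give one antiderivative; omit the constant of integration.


The answer is -5*t**3*log(t)/3 + 5*t**3/9.
Step 1. Integrate ∫(-5*t**2*log(t)) dt by parts with u = log(t), dv = (-5*t**2) dt, so v = -5*t**3/3 [assuming t > 0]: now -5*t**3*log(t)/3 + ∫(5*t**2/3) dt.
Step 2. Evaluate the standard form: now -5*t**3*log(t)/3 + 5*t**3/9.
Answer: -5*t**3*log(t)/3 + 5*t**3/9.


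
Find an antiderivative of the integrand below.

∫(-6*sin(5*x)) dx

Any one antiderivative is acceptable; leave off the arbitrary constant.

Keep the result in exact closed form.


Answer: 6*cos(5*x)/5.


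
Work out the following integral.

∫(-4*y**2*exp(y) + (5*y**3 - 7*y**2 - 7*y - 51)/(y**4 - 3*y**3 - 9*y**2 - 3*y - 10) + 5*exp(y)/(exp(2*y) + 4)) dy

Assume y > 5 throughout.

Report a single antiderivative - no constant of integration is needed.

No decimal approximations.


Answer: -4*y**2*exp(y) + 8*y*exp(y) - 8*exp(y) + 2*log(y - 5) + 3*log(y + 2) + 4*atan(y) + 5*atan(exp(y)/2)/2.


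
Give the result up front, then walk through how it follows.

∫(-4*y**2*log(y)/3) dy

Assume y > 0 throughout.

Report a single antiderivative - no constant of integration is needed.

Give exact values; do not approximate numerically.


The answer is -4*y**3*log(y)/9 + 4*y**3/27.
Step 1. Integrate ∫(-4*y**2*log(y)/3) dy by parts with u = log(y), dv = (-4*y**2/3) dy, so v = -4*y**3/9 [assuming y > 0]: now -4*y**3*log(y)/9 + ∫(4*y**2/9) dy.
Step 2. Evaluate the standard form: now -4*y**3*log(y)/9 + 4*y**3/27.
Answer: -4*y**3*log(y)/9 + 4*y**3/27.


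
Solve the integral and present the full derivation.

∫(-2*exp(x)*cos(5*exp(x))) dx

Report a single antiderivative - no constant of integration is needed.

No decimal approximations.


Step 1. Substitute u = exp(x), turning ∫(-2*exp(x)*cos(5*exp(x))) dx into ∫(-2*cos(5*u)) du: now ∫(-2*cos(5*u)) du.
Step 2. Evaluate the standard form: now -2*sin(5*u)/5.
Step 3. Substitute back u = exp(x): now -2*sin(5*exp(x))/5.
Answer: -2*sin(5*exp(x))/5.


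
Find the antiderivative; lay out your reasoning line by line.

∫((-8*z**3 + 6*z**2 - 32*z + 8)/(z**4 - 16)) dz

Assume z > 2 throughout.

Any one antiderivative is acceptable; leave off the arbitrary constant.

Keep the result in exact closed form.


Step 1. Decompose ∫((-8*z**3 + 6*z**2 - 32*z + 8)/(z**4 - 16)) dz by partial fractions, (-8*z**3 + 6*z**2 - 32*z + 8)/(z**4 - 16) = 2/(z**2 + 4) - 5/(z + 2) - 3/(z - 2): now ∫(-3/(z - 2)) dz + ∫(-5/(z + 2)) dz + ∫(2/(z**2 + 4)) dz.
Step 2. Evaluate the standard form [assuming z > 2]: now -3*log(z - 2) + ∫(-5/(z + 2)) dz + ∫(2/(z**2 + 4)) dz.
Step 3. Evaluate the standard form [assuming z > -2]: now -3*log(z - 2) - 5*log(z + 2) + ∫(2/(z**2 + 4)) dz.
Step 4. Evaluate the standard form: now -3*log(z - 2) - 5*log(z + 2) + atan(z/2).
Answer: -3*log(z - 2) - 5*log(z + 2) + atan(z/2).


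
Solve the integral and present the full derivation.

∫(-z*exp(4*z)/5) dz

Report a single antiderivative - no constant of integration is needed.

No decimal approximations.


Step 1. Integrate ∫(-z*exp(4*z)/5) dz by parts with u = z, dv = (-exp(4*z)/5) dz, so v = -exp(4*z)/20: now -z*exp(4*z)/20 + ∫(exp(4*z)/20) dz.
Step 2. Evaluate the standard form: now -z*exp(4*z)/20 + exp(4*z)/80.
Answer: -z*exp(4*z)/20 + exp(4*z)/80.


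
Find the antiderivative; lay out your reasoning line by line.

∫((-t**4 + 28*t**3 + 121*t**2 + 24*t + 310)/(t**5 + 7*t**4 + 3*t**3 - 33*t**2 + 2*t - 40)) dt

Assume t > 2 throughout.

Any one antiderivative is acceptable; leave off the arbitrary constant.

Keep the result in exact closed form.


Step 1. Decompose ∫((-t**4 + 28*t**3 + 121*t**2 + 24*t + 310)/(t**5 + 7*t**4 + 3*t**3 - 33*t**2 + 2*t - 40)) dt by partial fractions, (-t**4 + 28*t**3 + 121*t**2 + 24*t + 310)/(t**5 + 7*t**4 + 3*t**3 - 33*t**2 + 2*t - 40) = -4/(t**2 + 1) - 5/(t + 5) - 1/(t + 4) + 5/(t - 2): now ∫(5/(t - 2)) dt + ∫(-1/(t + 4)) dt + ∫(-5/(t + 5)) dt + ∫(-4/(t**2 + 1)) dt.
Step 2. Evaluate the standard form [assuming t > 2]: now 5*log(t - 2) + ∫(-1/(t + 4)) dt + ∫(-5/(t + 5)) dt + ∫(-4/(t**2 + 1)) dt.
Step 3. Evaluate the standard form [assuming t > -5]: now 5*log(t - 2) - 5*log(t + 5) + ∫(-1/(t + 4)) dt + ∫(-4/(t**2 + 1)) dt.
Step 4. Evaluate the standard form [assuming t > -4]: now 5*log(t - 2) - log(t + 4) - 5*log(t + 5) + ∫(-4/(t**2 + 1)) dt.
Step 5. Evaluate the standard form: now 5*log(t - 2) - log(t + 4) - 5*log(t + 5) - 4*atan(t).
Answer: 5*log(t - 2) - log(t + 4) - 5*log(t + 5) - 4*atan(t).


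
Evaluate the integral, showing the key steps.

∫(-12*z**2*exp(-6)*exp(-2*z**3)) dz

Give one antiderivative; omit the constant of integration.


Step 1. Substitute u = z**3 + 3, turning ∫(-12*z**2*exp(-6)*exp(-2*z**3)) dz into ∫(-4*exp(-2*u)) du: now ∫(-4*exp(-2*u)) du.
Step 2. Evaluate the standard form: now 2*exp(-2*u).
Step 3. Substitute back u = z**3 + 3: now 2*exp(-2*z**3 - 6).
Answer: 2*exp(-2*z**3 - 6).


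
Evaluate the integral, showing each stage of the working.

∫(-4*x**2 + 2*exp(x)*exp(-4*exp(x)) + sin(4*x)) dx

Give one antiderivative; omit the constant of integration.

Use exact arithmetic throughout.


Step 1. Rewrite: now ∫(-4*x**2) dx + ∫(2*exp(x)*exp(-4*exp(x))) dx + ∫(sin(4*x)) dx.
Step 2. Evaluate the standard form: now -cos(4*x)/4 + ∫(-4*x**2) dx + ∫(2*exp(x)*exp(-4*exp(x))) dx.
Step 3. Evaluate the standard form: now -4*x**3/3 - cos(4*x)/4 + ∫(2*exp(x)*exp(-4*exp(x))) dx.
Step 4. Substitute u = exp(x), turning ∫(2*exp(x)*exp(-4*exp(x))) dx into ∫(2*exp(-4*u)) du: now -4*x**3/3 - cos(4*x)/4 + ∫(2*exp(-4*u)) du.
Step 5. Evaluate the standard form: now -4*x**3/3 - cos(4*x)/4 - exp(-4*u)/2.
Step 6. Substitute back u = exp(x): now -4*x**3/3 - cos(4*x)/4 - exp(-4*exp(x))/2.
Answer: -4*x**3/3 - cos(4*x)/4 - exp(-4*exp(x))/2.


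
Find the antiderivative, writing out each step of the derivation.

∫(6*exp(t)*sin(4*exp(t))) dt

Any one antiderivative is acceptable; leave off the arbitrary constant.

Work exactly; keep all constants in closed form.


Step 1. Substitute u = exp(t), turning ∫(6*exp(t)*sin(4*exp(t))) dt into ∫(6*sin(4*u)) du: now ∫(6*sin(4*u)) du.
Step 2. Evaluate the standard form: now -3*cos(4*u)/2.
Step 3. Substitute back u = exp(t): now -3*cos(4*exp(t))/2.
Answer: -3*cos(4*exp(t))/2.


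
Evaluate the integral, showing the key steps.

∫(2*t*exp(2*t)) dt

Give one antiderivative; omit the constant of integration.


Step 1. Integrate ∫(2*t*exp(2*t)) dt by parts with u = t, dv = (2*exp(2*t)) dt, so v = exp(2*t): now t*exp(2*t) + ∫(-exp(2*t)) dt.
Step 2. Evaluate the standard form: now t*exp(2*t) - exp(2*t)/2.
Answer: t*exp(2*t) - exp(2*t)/2.


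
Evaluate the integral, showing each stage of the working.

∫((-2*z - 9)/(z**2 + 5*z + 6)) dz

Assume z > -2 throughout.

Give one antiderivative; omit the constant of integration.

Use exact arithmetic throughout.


Step 1. Decompose ∫((-2*z - 9)/(z**2 + 5*z + 6)) dz by partial fractions, (-2*z - 9)/(z**2 + 5*z + 6) = 3/(z + 3) - 5/(z + 2): now ∫(-5/(z + 2)) dz + ∫(3/(z + 3)) dz.
Step 2. Evaluate the standard form [assuming z > -3]: now 3*log(z + 3) + ∫(-5/(z + 2)) dz.
Step 3. Evaluate the standard form [assuming z > -2]: now -5*log(z + 2) + 3*log(z + 3).
Answer: -5*log(z + 2) + 3*log(z + 3).


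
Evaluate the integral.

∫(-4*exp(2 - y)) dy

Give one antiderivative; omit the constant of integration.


Answer: 4*exp(2 - y).


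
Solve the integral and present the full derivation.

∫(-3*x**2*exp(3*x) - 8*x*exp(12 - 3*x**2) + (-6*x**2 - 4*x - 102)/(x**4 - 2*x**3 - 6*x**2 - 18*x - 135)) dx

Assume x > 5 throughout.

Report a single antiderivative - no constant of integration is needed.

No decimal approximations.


Step 1. Rewrite: now ∫(-8*x*exp(12 - 3*x**2)) dx + ∫(-3*x**2*exp(3*x)) dx + ∫((-6*x**2 - 4*x - 102)/(x**4 - 2*x**3 - 6*x**2 - 18*x - 135)) dx.
Step 2. Decompose ∫((-6*x**2 - 4*x - 102)/(x**4 - 2*x**3 - 6*x**2 - 18*x - 135)) dx by partial fractions, (-6*x**2 - 4*x - 102)/(x**4 - 2*x**3 - 6*x**2 - 18*x - 135) = 2/(x**2 + 9) + 1/(x + 3) - 1/(x - 5): now ∫(-8*x*exp(12 - 3*x**2)) dx + ∫(-3*x**2*exp(3*x)) dx + ∫(-1/(x - 5)) dx + ∫(1/(x + 3)) dx + ∫(2/(x**2 + 9)) dx.
Step 3. Evaluate the standard form [assuming x > 5]: now -log(x - 5) + ∫(-8*x*exp(12 - 3*x**2)) dx + ∫(-3*x**2*exp(3*x)) dx + ∫(1/(x + 3)) dx + ∫(2/(x**2 + 9)) dx.
Step 4. Evaluate the standard form [assuming x > -3]: now -log(x - 5) + log(x + 3) + ∫(-8*x*exp(12 - 3*x**2)) dx + ∫(-3*x**2*exp(3*x)) dx + ∫(2/(x**2 + 9)) dx.
Step 5. Evaluate the standard form: now -log(x - 5) + log(x + 3) + 2*atan(x/3)/3 + ∫(-8*x*exp(12 - 3*x**2)) dx + ∫(-3*x**2*exp(3*x)) dx.
Step 6. Substitute u = x**2 - 4, turning ∫(-8*x*exp(12 - 3*x**2)) dx into ∫(-4*exp(-3*u)) du: now -log(x - 5) + log(x + 3) + 2*atan(x/3)/3 + ∫(-3*x**2*exp(3*x)) dx + ∫(-4*exp(-3*u)) du.
Step 7. Evaluate the standard form: now -log(x - 5) + log(x + 3) + 2*atan(x/3)/3 + ∫(-3*x**2*exp(3*x)) dx + 4*exp(-3*u)/3.
Step 8. Substitute back u = x**2 - 4: now 4*exp(12 - 3*x**2)/3 - log(x - 5) + log(x + 3) + 2*atan(x/3)/3 + ∫(-3*x**2*exp(3*x)) dx.
Step 9. Integrate ∫(-3*x**2*exp(3*x)) dx by parts with u = x**2, dv = (-3*exp(3*x)) dx, so v = -exp(3*x): now -x**2*exp(3*x) + 4*exp(12 - 3*x**2)/3 - log(x - 5) + log(x + 3) + 2*atan(x/3)/3 + ∫(2*x*exp(3*x)) dx.
Step 10. Integrate ∫(2*x*exp(3*x)) dx by parts with u = x, dv = (2*exp(3*x)) dx, so v = 2*exp(3*x)/3: now -x**2*exp(3*x) + 2*x*exp(3*x)/3 + 4*exp(12 - 3*x**2)/3 - log(x - 5) + log(x + 3) + 2*atan(x/3)/3 + ∫(-2*exp(3*x)/3) dx.
Step 11. Evaluate the standard form: now -x**2*exp(3*x) + 2*x*exp(3*x)/3 - 2*exp(3*x)/9 + 4*exp(12 - 3*x**2)/3 - log(x - 5) + log(x + 3) + 2*atan(x/3)/3.
Answer: -x**2*exp(3*x) + 2*x*exp(3*x)/3 - 2*exp(3*x)/9 + 4*exp(12 - 3*x**2)/3 - log(x - 5) + log(x + 3) + 2*atan(x/3)/3.


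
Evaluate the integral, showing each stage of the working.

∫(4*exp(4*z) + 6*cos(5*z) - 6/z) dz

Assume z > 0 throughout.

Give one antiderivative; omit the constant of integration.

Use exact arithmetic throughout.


Step 1. Rewrite: now ∫(-6/z) dz + ∫(4*exp(4*z)) dz + ∫(6*cos(5*z)) dz.
Step 2. Evaluate the standard form [assuming z > 0]: now -6*log(z) + ∫(4*exp(4*z)) dz + ∫(6*cos(5*z)) dz.
Step 3. Evaluate the standard form: now exp(4*z) - 6*log(z) + ∫(6*cos(5*z)) dz.
Step 4. Evaluate the standard form: now exp(4*z) - 6*log(z) + 6*sin(5*z)/5.
Answer: exp(4*z) - 6*log(z) + 6*sin(5*z)/5.


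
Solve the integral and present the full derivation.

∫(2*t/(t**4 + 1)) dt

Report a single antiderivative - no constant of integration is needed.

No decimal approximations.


Step 1. Substitute u = t**2, turning ∫(2*t/(t**4 + 1)) dt into ∫(1/(u**2 + 1)) du: now ∫(1/(u**2 + 1)) du.
Step 2. Evaluate the standard form: now atan(u).
Step 3. Substitute back u = t**2: now atan(t**2).
Answer: atan(t**2).


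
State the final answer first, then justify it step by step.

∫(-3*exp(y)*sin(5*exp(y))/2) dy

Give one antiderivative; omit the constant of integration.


The answer is 3*cos(5*exp(y))/10.
Step 1. Substitute u = exp(y), turning ∫(-3*exp(y)*sin(5*exp(y))/2) dy into ∫(-3*sin(5*u)/2) du: now ∫(-3*sin(5*u)/2) du.
Step 2. Evaluate the standard form: now 3*cos(5*u)/10.
Step 3. Substitute back u = exp(y): now 3*cos(5*exp(y))/10.
Answer: 3*cos(5*exp(y))/10.


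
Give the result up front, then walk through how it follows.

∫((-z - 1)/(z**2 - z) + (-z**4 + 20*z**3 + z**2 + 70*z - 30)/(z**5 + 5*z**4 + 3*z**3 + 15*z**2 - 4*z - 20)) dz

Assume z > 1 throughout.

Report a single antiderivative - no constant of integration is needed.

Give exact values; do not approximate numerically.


The answer is log(z) - log(z - 1) + 3*log(z + 1) - 5*log(z + 5) + atan(z/2).
Step 1. Rewrite: now ∫((-z - 1)/(z**2 - z)) dz + ∫((-z**4 + 20*z**3 + z**2 + 70*z - 30)/(z**5 + 5*z**4 + 3*z**3 + 15*z**2 - 4*z - 20)) dz.
Step 2. Decompose ∫((-z - 1)/(z**2 - z)) dz by partial fractions, (-z - 1)/(z**2 - z) = -2/(z - 1) + 1/z: now ∫(1/z) dz + ∫((-z**4 + 20*z**3 + z**2 + 70*z - 30)/(z**5 + 5*z**4 + 3*z**3 + 15*z**2 - 4*z - 20)) dz + ∫(-2/(z - 1)) dz.
Step 3. Evaluate the standard form [assuming z > 0]: now log(z) + ∫((-z**4 + 20*z**3 + z**2 + 70*z - 30)/(z**5 + 5*z**4 + 3*z**3 + 15*z**2 - 4*z - 20)) dz + ∫(-2/(z - 1)) dz.
Step 4. Evaluate the standard form [assuming z > 1]: now log(z) - 2*log(z - 1) + ∫((-z**4 + 20*z**3 + z**2 + 70*z - 30)/(z**5 + 5*z**4 + 3*z**3 + 15*z**2 - 4*z - 20)) dz.
Step 5. Decompose ∫((-z**4 + 20*z**3 + z**2 + 70*z - 30)/(z**5 + 5*z**4 + 3*z**3 + 15*z**2 - 4*z - 20)) dz by partial fractions, (-z**4 + 20*z**3 + z**2 + 70*z - 30)/(z**5 + 5*z**4 + 3*z**3 + 15*z**2 - 4*z - 20) = 2/(z**2 + 4) - 5/(z + 5) + 3/(z + 1) + 1/(z - 1): now log(z) - 2*log(z - 1) + ∫(1/(z - 1)) dz + ∫(3/(z + 1)) dz + ∫(-5/(z + 5)) dz + ∫(2/(z**2 + 4)) dz.
Step 6. Evaluate the standard form [assuming z > 1]: now log(z) - log(z - 1) + ∫(3/(z + 1)) dz + ∫(-5/(z + 5)) dz + ∫(2/(z**2 + 4)) dz.
Step 7. Evaluate the standard form [assuming z > -1]: now log(z) - log(z - 1) + 3*log(z + 1) + ∫(-5/(z + 5)) dz + ∫(2/(z**2 + 4)) dz.
Step 8. Evaluate the standard form [assuming z > -5]: now log(z) - log(z - 1) + 3*log(z + 1) - 5*log(z + 5) + ∫(2/(z**2 + 4)) dz.
Step 9. Evaluate the standard form: now log(z) - log(z - 1) + 3*log(z + 1) - 5*log(z + 5) + atan(z/2).
Answer: log(z) - log(z - 1) + 3*log(z + 1) - 5*log(z + 5) + atan(z/2).


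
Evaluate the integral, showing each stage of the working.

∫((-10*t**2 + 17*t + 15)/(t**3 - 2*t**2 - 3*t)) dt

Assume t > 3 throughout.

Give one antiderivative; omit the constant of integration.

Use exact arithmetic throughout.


Step 1. Decompose ∫((-10*t**2 + 17*t + 15)/(t**3 - 2*t**2 - 3*t)) dt by partial fractions, (-10*t**2 + 17*t + 15)/(t**3 - 2*t**2 - 3*t) = -3/(t + 1) - 2/(t - 3) - 5/t: now ∫(-5/t) dt + ∫(-2/(t - 3)) dt + ∫(-3/(t + 1)) dt.
Step 2. Evaluate the standard form [assuming t > -1]: now -3*log(t + 1) + ∫(-5/t) dt + ∫(-2/(t - 3)) dt.
Step 3. Evaluate the standard form [assuming t > 3]: now -2*log(t - 3) - 3*log(t + 1) + ∫(-5/t) dt.
Step 4. Evaluate the standard form [assuming t > 0]: now -5*log(t) - 2*log(t - 3) - 3*log(t + 1).
Answer: -5*log(t) - 2*log(t - 3) - 3*log(t + 1).


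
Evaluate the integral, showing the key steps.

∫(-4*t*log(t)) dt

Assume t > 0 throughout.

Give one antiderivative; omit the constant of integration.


Step 1. Integrate ∫(-4*t*log(t)) dt by parts with u = log(t), dv = (-4*t) dt, so v = -2*t**2 [assuming t > 0]: now -2*t**2*log(t) + ∫(2*t) dt.
Step 2. Evaluate the standard form: now -2*t**2*log(t) + t**2.
Answer: -2*t**2*log(t) + t**2.


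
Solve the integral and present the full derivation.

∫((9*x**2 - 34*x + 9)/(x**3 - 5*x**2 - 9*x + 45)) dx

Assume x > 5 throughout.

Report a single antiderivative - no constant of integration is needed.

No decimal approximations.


Step 1. Decompose ∫((9*x**2 - 34*x + 9)/(x**3 - 5*x**2 - 9*x + 45)) dx by partial fractions, (9*x**2 - 34*x + 9)/(x**3 - 5*x**2 - 9*x + 45) = 4/(x + 3) + 1/(x - 3) + 4/(x - 5): now ∫(4/(x - 5)) dx + ∫(1/(x - 3)) dx + ∫(4/(x + 3)) dx.
Step 2. Evaluate the standard form [assuming x > -3]: now 4*log(x + 3) + ∫(4/(x - 5)) dx + ∫(1/(x - 3)) dx.
Step 3. Evaluate the standard form [assuming x > 5]: now 4*log(x - 5) + 4*log(x + 3) + ∫(1/(x - 3)) dx.
Step 4. Evaluate the standard form [assuming x > 3]: now 4*log(x - 5) + log(x - 3) + 4*log(x + 3).
Answer: 4*log(x - 5) + log(x - 3) + 4*log(x + 3).


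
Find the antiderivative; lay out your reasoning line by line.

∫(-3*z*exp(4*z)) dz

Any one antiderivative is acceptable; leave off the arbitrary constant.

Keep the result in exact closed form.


Step 1. Integrate ∫(-3*z*exp(4*z)) dz by parts with u = z, dv = (-3*exp(4*z)) dz, so v = -3*exp(4*z)/4: now -3*z*exp(4*z)/4 + ∫(3*exp(4*z)/4) dz.
Step 2. Evaluate the standard form: now -3*z*exp(4*z)/4 + 3*exp(4*z)/16.
Answer: -3*z*exp(4*z)/4 + 3*exp(4*z)/16.


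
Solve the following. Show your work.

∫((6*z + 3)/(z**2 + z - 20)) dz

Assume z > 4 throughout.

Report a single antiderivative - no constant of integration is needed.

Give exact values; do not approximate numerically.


Step 1. Decompose ∫((6*z + 3)/(z**2 + z - 20)) dz by partial fractions, (6*z + 3)/(z**2 + z - 20) = 3/(z + 5) + 3/(z - 4): now ∫(3/(z - 4)) dz + ∫(3/(z + 5)) dz.
Step 2. Evaluate the standard form [assuming z > 4]: now 3*log(z - 4) + ∫(3/(z + 5)) dz.
Step 3. Evaluate the standard form [assuming z > -5]: now 3*log(z - 4) + 3*log(z + 5).
Answer: 3*log(z - 4) + 3*log(z + 5).


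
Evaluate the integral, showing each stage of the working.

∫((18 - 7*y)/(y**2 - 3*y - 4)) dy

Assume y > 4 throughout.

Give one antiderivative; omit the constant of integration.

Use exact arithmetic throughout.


Step 1. Decompose ∫((18 - 7*y)/(y**2 - 3*y - 4)) dy by partial fractions, (18 - 7*y)/(y**2 - 3*y - 4) = -5/(y + 1) - 2/(y - 4): now ∫(-2/(y - 4)) dy + ∫(-5/(y + 1)) dy.
Step 2. Evaluate the standard form [assuming y > 4]: now -2*log(y - 4) + ∫(-5/(y + 1)) dy.
Step 3. Evaluate the standard form [assuming y > -1]: now -2*log(y - 4) - 5*log(y + 1).
Answer: -2*log(y - 4) - 5*log(y + 1).


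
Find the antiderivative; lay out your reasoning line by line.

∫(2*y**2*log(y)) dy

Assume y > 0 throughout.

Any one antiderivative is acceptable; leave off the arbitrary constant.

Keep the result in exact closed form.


Step 1. Integrate ∫(2*y**2*log(y)) dy by parts with u = log(y), dv = (2*y**2) dy, so v = 2*y**3/3 [assuming y > 0]: now 2*y**3*log(y)/3 + ∫(-2*y**2/3) dy.
Step 2. Evaluate the standard form: now 2*y**3*log(y)/3 - 2*y**3/9.
Answer: 2*y**3*log(y)/3 - 2*y**3/9.


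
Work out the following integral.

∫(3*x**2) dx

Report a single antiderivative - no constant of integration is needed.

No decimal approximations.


Answer: x**3.


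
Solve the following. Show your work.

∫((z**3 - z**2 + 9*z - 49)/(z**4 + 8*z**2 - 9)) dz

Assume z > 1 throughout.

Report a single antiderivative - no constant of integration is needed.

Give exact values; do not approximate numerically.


Step 1. Decompose ∫((z**3 - z**2 + 9*z - 49)/(z**4 + 8*z**2 - 9)) dz by partial fractions, (z**3 - z**2 + 9*z - 49)/(z**4 + 8*z**2 - 9) = 4/(z**2 + 9) + 3/(z + 1) - 2/(z - 1): now ∫(-2/(z - 1)) dz + ∫(3/(z + 1)) dz + ∫(4/(z**2 + 9)) dz.
Step 2. Evaluate the standard form [assuming z > -1]: now 3*log(z + 1) + ∫(-2/(z - 1)) dz + ∫(4/(z**2 + 9)) dz.
Step 3. Evaluate the standard form [assuming z > 1]: now -2*log(z - 1) + 3*log(z + 1) + ∫(4/(z**2 + 9)) dz.
Step 4. Evaluate the standard form: now -2*log(z - 1) + 3*log(z + 1) + 4*atan(z/3)/3.
Answer: -2*log(z - 1) + 3*log(z + 1) + 4*atan(z/3)/3.


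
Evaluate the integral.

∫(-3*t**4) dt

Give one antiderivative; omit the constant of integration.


Answer: -3*t**5/5.


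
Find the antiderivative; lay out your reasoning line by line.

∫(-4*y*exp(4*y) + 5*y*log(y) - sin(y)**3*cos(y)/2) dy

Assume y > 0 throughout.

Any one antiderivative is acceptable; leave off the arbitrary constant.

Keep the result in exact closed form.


Step 1. Rewrite: now ∫(-4*y*exp(4*y)) dy + ∫(5*y*log(y)) dy + ∫(-sin(y)**3*cos(y)/2) dy.
Step 2. Integrate ∫(5*y*log(y)) dy by parts with u = log(y), dv = (5*y) dy, so v = 5*y**2/2 [assuming y > 0]: now 5*y**2*log(y)/2 + ∫(-5*y/2) dy + ∫(-4*y*exp(4*y)) dy + ∫(-sin(y)**3*cos(y)/2) dy.
Step 3. Evaluate the standard form: now 5*y**2*log(y)/2 - 5*y**2/4 + ∫(-4*y*exp(4*y)) dy + ∫(-sin(y)**3*cos(y)/2) dy.
Step 4. Integrate ∫(-4*y*exp(4*y)) dy by parts with u = y, dv = (-4*exp(4*y)) dy, so v = -exp(4*y): now 5*y**2*log(y)/2 - 5*y**2/4 - y*exp(4*y) + ∫(-sin(y)**3*cos(y)/2) dy + ∫(exp(4*y)) dy.
Step 5. Evaluate the standard form: now 5*y**2*log(y)/2 - 5*y**2/4 - y*exp(4*y) + exp(4*y)/4 + ∫(-sin(y)**3*cos(y)/2) dy.
Step 6. Substitute u = sin(y), turning ∫(-sin(y)**3*cos(y)/2) dy into ∫(-u**3/2) du: now 5*y**2*log(y)/2 - 5*y**2/4 - y*exp(4*y) + exp(4*y)/4 + ∫(-u**3/2) du.
Step 7. Evaluate the standard form: now -u**4/8 + 5*y**2*log(y)/2 - 5*y**2/4 - y*exp(4*y) + exp(4*y)/4.
Step 8. Substitute back u = sin(y): now 5*y**2*log(y)/2 - 5*y**2/4 - y*exp(4*y) + exp(4*y)/4 - sin(y)**4/8.
Answer: 5*y**2*log(y)/2 - 5*y**2/4 - y*exp(4*y) + exp(4*y)/4 - sin(y)**4/8.


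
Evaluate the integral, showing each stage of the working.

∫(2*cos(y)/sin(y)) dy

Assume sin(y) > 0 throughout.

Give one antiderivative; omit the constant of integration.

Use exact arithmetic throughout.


Step 1. Substitute u = sin(y), turning ∫(2*cos(y)/sin(y)) dy into ∫(2/u) du: now ∫(2/u) du.
Step 2. Evaluate the standard form [assuming u > 0]: now 2*log(u).
Step 3. Substitute back u = sin(y): now 2*log(sin(y)).
Answer: 2*log(sin(y)).


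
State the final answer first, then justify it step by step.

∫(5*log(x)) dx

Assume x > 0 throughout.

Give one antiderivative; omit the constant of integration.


The answer is 5*x*log(x) - 5*x.
Step 1. Integrate ∫(5*log(x)) dx by parts with u = log(x), dv = (5) dx, so v = 5*x [assuming x > 0]: now 5*x*log(x) + ∫(-5) dx.
Step 2. Evaluate the standard form: now 5*x*log(x) - 5*x.
Answer: 5*x*log(x) - 5*x.


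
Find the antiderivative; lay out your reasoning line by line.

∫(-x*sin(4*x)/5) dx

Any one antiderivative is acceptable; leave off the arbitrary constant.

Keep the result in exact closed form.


Step 1. Integrate ∫(-x*sin(4*x)/5) dx by parts with u = x, dv = (-sin(4*x)/5) dx, so v = cos(4*x)/20: now x*cos(4*x)/20 + ∫(-cos(4*x)/20) dx.
Step 2. Evaluate the standard form: now x*cos(4*x)/20 - sin(4*x)/80.
Answer: x*cos(4*x)/20 - sin(4*x)/80.


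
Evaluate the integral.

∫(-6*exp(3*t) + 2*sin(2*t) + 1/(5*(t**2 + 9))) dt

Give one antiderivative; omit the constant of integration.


Answer: -2*exp(3*t) - cos(2*t) + atan(t/3)/15.


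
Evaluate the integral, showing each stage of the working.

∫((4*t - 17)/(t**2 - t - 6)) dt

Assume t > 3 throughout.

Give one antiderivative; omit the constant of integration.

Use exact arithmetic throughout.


Step 1. Decompose ∫((4*t - 17)/(t**2 - t - 6)) dt by partial fractions, (4*t - 17)/(t**2 - t - 6) = 5/(t + 2) - 1/(t - 3): now ∫(-1/(t - 3)) dt + ∫(5/(t + 2)) dt.
Step 2. Evaluate the standard form [assuming t > 3]: now -log(t - 3) + ∫(5/(t + 2)) dt.
Step 3. Evaluate the standard form [assuming t > -2]: now -log(t - 3) + 5*log(t + 2).
Answer: -log(t - 3) + 5*log(t + 2).


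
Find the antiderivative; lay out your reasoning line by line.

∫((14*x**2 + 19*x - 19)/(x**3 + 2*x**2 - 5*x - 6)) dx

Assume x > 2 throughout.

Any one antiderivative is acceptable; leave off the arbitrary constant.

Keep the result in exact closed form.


Step 1. Decompose ∫((14*x**2 + 19*x - 19)/(x**3 + 2*x**2 - 5*x - 6)) dx by partial fractions, (14*x**2 + 19*x - 19)/(x**3 + 2*x**2 - 5*x - 6) = 5/(x + 3) + 4/(x + 1) + 5/(x - 2): now ∫(5/(x - 2)) dx + ∫(4/(x + 1)) dx + ∫(5/(x + 3)) dx.
Step 2. Evaluate the standard form [assuming x > -1]: now 4*log(x + 1) + ∫(5/(x - 2)) dx + ∫(5/(x + 3)) dx.
Step 3. Evaluate the standard form [assuming x > -3]: now 4*log(x + 1) + 5*log(x + 3) + ∫(5/(x - 2)) dx.
Step 4. Evaluate the standard form [assuming x > 2]: now 5*log(x - 2) + 4*log(x + 1) + 5*log(x + 3).
Answer: 5*log(x - 2) + 4*log(x + 1) + 5*log(x + 3).


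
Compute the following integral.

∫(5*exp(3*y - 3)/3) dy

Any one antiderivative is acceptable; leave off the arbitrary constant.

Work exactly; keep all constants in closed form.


Answer: 5*exp(3*y - 3)/9.


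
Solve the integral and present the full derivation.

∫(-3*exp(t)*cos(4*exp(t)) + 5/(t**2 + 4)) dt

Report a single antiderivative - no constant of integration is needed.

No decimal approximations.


Step 1. Rewrite: now ∫(-3*exp(t)*cos(4*exp(t))) dt + ∫(5/(t**2 + 4)) dt.
Step 2. Evaluate the standard form: now 5*atan(t/2)/2 + ∫(-3*exp(t)*cos(4*exp(t))) dt.
Step 3. Substitute u = exp(t), turning ∫(-3*exp(t)*cos(4*exp(t))) dt into ∫(-3*cos(4*u)) du: now 5*atan(t/2)/2 + ∫(-3*cos(4*u)) du.
Step 4. Evaluate the standard form: now -3*sin(4*u)/4 + 5*atan(t/2)/2.
Step 5. Substitute back u = exp(t): now -3*sin(4*exp(t))/4 + 5*atan(t/2)/2.
Answer: -3*sin(4*exp(t))/4 + 5*atan(t/2)/2.


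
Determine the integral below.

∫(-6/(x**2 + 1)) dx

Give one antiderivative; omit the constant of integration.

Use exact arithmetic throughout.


Answer: -6*atan(x).


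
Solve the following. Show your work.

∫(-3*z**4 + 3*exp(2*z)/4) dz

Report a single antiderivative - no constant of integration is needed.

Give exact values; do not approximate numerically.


Step 1. Rewrite: now ∫(-3*z**4) dz + ∫(3*exp(2*z)/4) dz.
Step 2. Evaluate the standard form: now -3*z**5/5 + ∫(3*exp(2*z)/4) dz.
Step 3. Evaluate the standard form: now -3*z**5/5 + 3*exp(2*z)/8.
Answer: -3*z**5/5 + 3*exp(2*z)/8.


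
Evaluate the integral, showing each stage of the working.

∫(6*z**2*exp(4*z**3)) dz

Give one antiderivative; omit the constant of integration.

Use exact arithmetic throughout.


Step 1. Substitute u = z**3, turning ∫(6*z**2*exp(4*z**3)) dz into ∫(2*exp(4*u)) du: now ∫(2*exp(4*u)) du.
Step 2. Evaluate the standard form: now exp(4*u)/2.
Step 3. Substitute back u = z**3: now exp(4*z**3)/2.
Answer: exp(4*z**3)/2.


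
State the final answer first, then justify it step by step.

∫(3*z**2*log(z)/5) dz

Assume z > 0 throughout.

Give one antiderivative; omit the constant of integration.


The answer is z**3*log(z)/5 - z**3/15.
Step 1. Integrate ∫(3*z**2*log(z)/5) dz by parts with u = log(z), dv = (3*z**2/5) dz, so v = z**3/5 [assuming z > 0]: now z**3*log(z)/5 + ∫(-z**2/5) dz.
Step 2. Evaluate the standard form: now z**3*log(z)/5 - z**3/15.
Answer: z**3*log(z)/5 - z**3/15.


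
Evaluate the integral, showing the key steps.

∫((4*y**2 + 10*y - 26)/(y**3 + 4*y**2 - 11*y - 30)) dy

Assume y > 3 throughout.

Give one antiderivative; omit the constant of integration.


Step 1. Decompose ∫((4*y**2 + 10*y - 26)/(y**3 + 4*y**2 - 11*y - 30)) dy by partial fractions, (4*y**2 + 10*y - 26)/(y**3 + 4*y**2 - 11*y - 30) = 1/(y + 5) + 2/(y + 2) + 1/(y - 3): now ∫(1/(y - 3)) dy + ∫(2/(y + 2)) dy + ∫(1/(y + 5)) dy.
Step 2. Evaluate the standard form [assuming y > 3]: now log(y - 3) + ∫(2/(y + 2)) dy + ∫(1/(y + 5)) dy.
Step 3. Evaluate the standard form [assuming y > -2]: now log(y - 3) + 2*log(y + 2) + ∫(1/(y + 5)) dy.
Step 4. Evaluate the standard form [assuming y > -5]: now log(y - 3) + 2*log(y + 2) + log(y + 5).
Answer: log(y - 3) + 2*log(y + 2) + log(y + 5).


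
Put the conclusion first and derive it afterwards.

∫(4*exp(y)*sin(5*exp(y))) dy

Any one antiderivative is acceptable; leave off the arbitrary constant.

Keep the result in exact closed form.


The answer is -4*cos(5*exp(y))/5.
Step 1. Substitute u = exp(y), turning ∫(4*exp(y)*sin(5*exp(y))) dy into ∫(4*sin(5*u)) du: now ∫(4*sin(5*u)) du.
Step 2. Evaluate the standard form: now -4*cos(5*u)/5.
Step 3. Substitute back u = exp(y): now -4*cos(5*exp(y))/5.
Answer: -4*cos(5*exp(y))/5.


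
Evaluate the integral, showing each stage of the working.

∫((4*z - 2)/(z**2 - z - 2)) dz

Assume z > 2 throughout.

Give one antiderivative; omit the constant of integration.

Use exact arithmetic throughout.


Step 1. Decompose ∫((4*z - 2)/(z**2 - z - 2)) dz by partial fractions, (4*z - 2)/(z**2 - z - 2) = 2/(z + 1) + 2/(z - 2): now ∫(2/(z - 2)) dz + ∫(2/(z + 1)) dz.
Step 2. Evaluate the standard form [assuming z > 2]: now 2*log(z - 2) + ∫(2/(z + 1)) dz.
Step 3. Evaluate the standard form [assuming z > -1]: now 2*log(z - 2) + 2*log(z + 1).
Answer: 2*log(z - 2) + 2*log(z + 1).


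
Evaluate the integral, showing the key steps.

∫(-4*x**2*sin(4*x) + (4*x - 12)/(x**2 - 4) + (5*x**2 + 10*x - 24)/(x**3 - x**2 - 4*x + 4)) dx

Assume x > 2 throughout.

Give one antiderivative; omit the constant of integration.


Step 1. Rewrite: now ∫(-4*x**2*sin(4*x)) dx + ∫((4*x - 12)/(x**2 - 4)) dx + ∫((5*x**2 + 10*x - 24)/(x**3 - x**2 - 4*x + 4)) dx.
Step 2. Decompose ∫((4*x - 12)/(x**2 - 4)) dx by partial fractions, (4*x - 12)/(x**2 - 4) = 5/(x + 2) - 1/(x - 2): now ∫(-4*x**2*sin(4*x)) dx + ∫((5*x**2 + 10*x - 24)/(x**3 - x**2 - 4*x + 4)) dx + ∫(-1/(x - 2)) dx + ∫(5/(x + 2)) dx.
Step 3. Evaluate the standard form [assuming x > 2]: now -log(x - 2) + ∫(-4*x**2*sin(4*x)) dx + ∫((5*x**2 + 10*x - 24)/(x**3 - x**2 - 4*x + 4)) dx + ∫(5/(x + 2)) dx.
Step 4. Evaluate the standard form [assuming x > -2]: now -log(x - 2) + 5*log(x + 2) + ∫(-4*x**2*sin(4*x)) dx + ∫((5*x**2 + 10*x - 24)/(x**3 - x**2 - 4*x + 4)) dx.
Step 5. Decompose ∫((5*x**2 + 10*x - 24)/(x**3 - x**2 - 4*x + 4)) dx by partial fractions, (5*x**2 + 10*x - 24)/(x**3 - x**2 - 4*x + 4) = -2/(x + 2) + 3/(x - 1) + 4/(x - 2): now -log(x - 2) + 5*log(x + 2) + ∫(-4*x**2*sin(4*x)) dx + ∫(4/(x - 2)) dx + ∫(3/(x - 1)) dx + ∫(-2/(x + 2)) dx.
Step 6. Evaluate the standard form [assuming x > 2]: now 3*log(x - 2) + 5*log(x + 2) + ∫(-4*x**2*sin(4*x)) dx + ∫(3/(x - 1)) dx + ∫(-2/(x + 2)) dx.
Step 7. Evaluate the standard form [assuming x > 1]: now 3*log(x - 2) + 3*log(x - 1) + 5*log(x + 2) + ∫(-4*x**2*sin(4*x)) dx + ∫(-2/(x + 2)) dx.
Step 8. Evaluate the standard form [assuming x > -2]: now 3*log(x - 2) + 3*log(x - 1) + 3*log(x + 2) + ∫(-4*x**2*sin(4*x)) dx.
Step 9. Integrate ∫(-4*x**2*sin(4*x)) dx by parts with u = x**2, dv = (-4*sin(4*x)) dx, so v = cos(4*x): now x**2*cos(4*x) + 3*log(x - 2) + 3*log(x - 1) + 3*log(x + 2) + ∫(-2*x*cos(4*x)) dx.
Step 10. Integrate ∫(-2*x*cos(4*x)) dx by parts with u = x, dv = (-2*cos(4*x)) dx, so v = -sin(4*x)/2: now x**2*cos(4*x) - x*sin(4*x)/2 + 3*log(x - 2) + 3*log(x - 1) + 3*log(x + 2) + ∫(sin(4*x)/2) dx.
Step 11. Evaluate the standard form: now x**2*cos(4*x) - x*sin(4*x)/2 + 3*log(x - 2) + 3*log(x - 1) + 3*log(x + 2) - cos(4*x)/8.
Answer: x**2*cos(4*x) - x*sin(4*x)/2 + 3*log(x - 2) + 3*log(x - 1) + 3*log(x + 2) - cos(4*x)/8.


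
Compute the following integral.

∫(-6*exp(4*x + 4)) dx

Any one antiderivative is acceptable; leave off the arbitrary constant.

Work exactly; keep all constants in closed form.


Answer: -3*exp(4*x + 4)/2.


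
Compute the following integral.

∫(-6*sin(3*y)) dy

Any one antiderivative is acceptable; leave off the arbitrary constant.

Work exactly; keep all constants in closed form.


Answer: 2*cos(3*y).


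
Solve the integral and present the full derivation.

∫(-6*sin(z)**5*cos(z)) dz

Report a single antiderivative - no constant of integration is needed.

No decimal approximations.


Step 1. Substitute u = sin(z), turning ∫(-6*sin(z)**5*cos(z)) dz into ∫(-6*u**5) du: now ∫(-6*u**5) du.
Step 2. Evaluate the standard form: now -u**6.
Step 3. Substitute back u = sin(z): now -sin(z)**6.
Answer: -sin(z)**6.


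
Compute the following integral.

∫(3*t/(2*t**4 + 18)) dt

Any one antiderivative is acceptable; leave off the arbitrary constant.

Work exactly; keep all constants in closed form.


Answer: atan(t**2/3)/4.


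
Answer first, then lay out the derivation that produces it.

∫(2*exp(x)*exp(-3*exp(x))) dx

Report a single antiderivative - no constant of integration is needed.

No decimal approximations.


The answer is -2*exp(-3*exp(x))/3.
Step 1. Substitute u = exp(x), turning ∫(2*exp(x)*exp(-3*exp(x))) dx into ∫(2*exp(-3*u)) du: now ∫(2*exp(-3*u)) du.
Step 2. Evaluate the standard form: now -2*exp(-3*u)/3.
Step 3. Substitute back u = exp(x): now -2*exp(-3*exp(x))/3.
Answer: -2*exp(-3*exp(x))/3.


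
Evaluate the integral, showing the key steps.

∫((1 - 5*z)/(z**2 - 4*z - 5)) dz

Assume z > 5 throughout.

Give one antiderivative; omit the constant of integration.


Step 1. Decompose ∫((1 - 5*z)/(z**2 - 4*z - 5)) dz by partial fractions, (1 - 5*z)/(z**2 - 4*z - 5) = -1/(z + 1) - 4/(z - 5): now ∫(-4/(z - 5)) dz + ∫(-1/(z + 1)) dz.
Step 2. Evaluate the standard form [assuming z > -1]: now -log(z + 1) + ∫(-4/(z - 5)) dz.
Step 3. Evaluate the standard form [assuming z > 5]: now -4*log(z - 5) - log(z + 1).
Answer: -4*log(z - 5) - log(z + 1).


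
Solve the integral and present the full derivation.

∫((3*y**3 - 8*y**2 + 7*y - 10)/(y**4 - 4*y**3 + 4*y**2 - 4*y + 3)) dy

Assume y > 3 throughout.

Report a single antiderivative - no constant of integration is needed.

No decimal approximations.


Step 1. Decompose ∫((3*y**3 - 8*y**2 + 7*y - 10)/(y**4 - 4*y**3 + 4*y**2 - 4*y + 3)) dy by partial fractions, (3*y**3 - 8*y**2 + 7*y - 10)/(y**4 - 4*y**3 + 4*y**2 - 4*y + 3) = -1/(y**2 + 1) + 2/(y - 1) + 1/(y - 3): now ∫(1/(y - 3)) dy + ∫(2/(y - 1)) dy + ∫(-1/(y**2 + 1)) dy.
Step 2. Evaluate the standard form [assuming y > 1]: now 2*log(y - 1) + ∫(1/(y - 3)) dy + ∫(-1/(y**2 + 1)) dy.
Step 3. Evaluate the standard form [assuming y > 3]: now log(y - 3) + 2*log(y - 1) + ∫(-1/(y**2 + 1)) dy.
Step 4. Evaluate the standard form: now log(y - 3) + 2*log(y - 1) - atan(y).
Answer: log(y - 3) + 2*log(y - 1) - atan(y).


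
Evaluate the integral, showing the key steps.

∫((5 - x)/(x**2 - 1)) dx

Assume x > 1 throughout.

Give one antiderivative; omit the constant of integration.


Step 1. Decompose ∫((5 - x)/(x**2 - 1)) dx by partial fractions, (5 - x)/(x**2 - 1) = -3/(x + 1) + 2/(x - 1): now ∫(2/(x - 1)) dx + ∫(-3/(x + 1)) dx.
Step 2. Evaluate the standard form [assuming x > -1]: now -3*log(x + 1) + ∫(2/(x - 1)) dx.
Step 3. Evaluate the standard form [assuming x > 1]: now 2*log(x - 1) - 3*log(x + 1).
Answer: 2*log(x - 1) - 3*log(x + 1).


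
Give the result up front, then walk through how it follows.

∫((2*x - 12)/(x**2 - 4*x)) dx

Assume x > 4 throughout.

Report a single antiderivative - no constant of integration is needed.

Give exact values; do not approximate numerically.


The answer is 3*log(x) - log(x - 4).
Step 1. Decompose ∫((2*x - 12)/(x**2 - 4*x)) dx by partial fractions, (2*x - 12)/(x**2 - 4*x) = -1/(x - 4) + 3/x: now ∫(3/x) dx + ∫(-1/(x - 4)) dx.
Step 2. Evaluate the standard form [assuming x > 0]: now 3*log(x) + ∫(-1/(x - 4)) dx.
Step 3. Evaluate the standard form [assuming x > 4]: now 3*log(x) - log(x - 4).
Answer: 3*log(x) - log(x - 4).


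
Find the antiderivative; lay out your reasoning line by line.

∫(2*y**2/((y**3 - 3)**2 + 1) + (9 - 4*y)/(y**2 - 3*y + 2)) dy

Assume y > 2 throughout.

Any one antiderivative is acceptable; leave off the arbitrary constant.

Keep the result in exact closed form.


Step 1. Rewrite: now ∫(2*y**2/((y**3 - 3)**2 + 1)) dy + ∫((9 - 4*y)/(y**2 - 3*y + 2)) dy.
Step 2. Decompose ∫((9 - 4*y)/(y**2 - 3*y + 2)) dy by partial fractions, (9 - 4*y)/(y**2 - 3*y + 2) = -5/(y - 1) + 1/(y - 2): now ∫(2*y**2/((y**3 - 3)**2 + 1)) dy + ∫(1/(y - 2)) dy + ∫(-5/(y - 1)) dy.
Step 3. Evaluate the standard form [assuming y > 1]: now -5*log(y - 1) + ∫(2*y**2/((y**3 - 3)**2 + 1)) dy + ∫(1/(y - 2)) dy.
Step 4. Evaluate the standard form [assuming y > 2]: now log(y - 2) - 5*log(y - 1) + ∫(2*y**2/((y**3 - 3)**2 + 1)) dy.
Step 5. Substitute u = y**3 - 3, turning ∫(2*y**2/((y**3 - 3)**2 + 1)) dy into ∫(2/(3*(u**2 + 1))) du: now log(y - 2) - 5*log(y - 1) + ∫(2/(3*(u**2 + 1))) du.
Step 6. Evaluate the standard form: now log(y - 2) - 5*log(y - 1) + 2*atan(u)/3.
Step 7. Substitute back u = y**3 - 3: now log(y - 2) - 5*log(y - 1) + 2*atan(y**3 - 3)/3.
Answer: log(y - 2) - 5*log(y - 1) + 2*atan(y**3 - 3)/3.


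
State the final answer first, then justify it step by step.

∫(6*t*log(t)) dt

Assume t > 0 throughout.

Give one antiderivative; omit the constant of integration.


The answer is 3*t**2*log(t) - 3*t**2/2.
Step 1. Integrate ∫(6*t*log(t)) dt by parts with u = log(t), dv = (6*t) dt, so v = 3*t**2 [assuming t > 0]: now 3*t**2*log(t) + ∫(-3*t) dt.
Step 2. Evaluate the standard form: now 3*t**2*log(t) - 3*t**2/2.
Answer: 3*t**2*log(t) - 3*t**2/2.


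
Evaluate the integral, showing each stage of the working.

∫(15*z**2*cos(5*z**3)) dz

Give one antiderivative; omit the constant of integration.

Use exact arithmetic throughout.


Step 1. Substitute u = z**3, turning ∫(15*z**2*cos(5*z**3)) dz into ∫(5*cos(5*u)) du: now ∫(5*cos(5*u)) du.
Step 2. Evaluate the standard form: now sin(5*u).
Step 3. Substitute back u = z**3: now sin(5*z**3).
Answer: sin(5*z**3).


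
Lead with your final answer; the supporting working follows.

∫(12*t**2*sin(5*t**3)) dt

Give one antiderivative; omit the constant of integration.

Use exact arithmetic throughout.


The answer is -4*cos(5*t**3)/5.
Step 1. Substitute u = t**3, turning ∫(12*t**2*sin(5*t**3)) dt into ∫(4*sin(5*u)) du: now ∫(4*sin(5*u)) du.
Step 2. Evaluate the standard form: now -4*cos(5*u)/5.
Step 3. Substitute back u = t**3: now -4*cos(5*t**3)/5.
Answer: -4*cos(5*t**3)/5.


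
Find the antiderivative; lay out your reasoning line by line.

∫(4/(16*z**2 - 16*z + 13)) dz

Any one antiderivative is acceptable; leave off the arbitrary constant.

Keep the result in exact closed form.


Step 1. Substitute u = 2 - 4*z, turning ∫(4/(16*z**2 - 16*z + 13)) dz into ∫(-1/(u**2 + 9)) du: now ∫(-1/(u**2 + 9)) du.
Step 2. Evaluate the standard form: now -atan(u/3)/3.
Step 3. Substitute back u = 2 - 4*z: now atan(4*z/3 - 2/3)/3.
Answer: atan(4*z/3 - 2/3)/3.


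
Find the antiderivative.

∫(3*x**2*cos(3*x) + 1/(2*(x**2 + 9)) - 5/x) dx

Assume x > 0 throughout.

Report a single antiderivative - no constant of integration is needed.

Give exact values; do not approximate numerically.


Answer: x**2*sin(3*x) + 2*x*cos(3*x)/3 - 5*log(x) - 2*sin(3*x)/9 + atan(x/3)/6.


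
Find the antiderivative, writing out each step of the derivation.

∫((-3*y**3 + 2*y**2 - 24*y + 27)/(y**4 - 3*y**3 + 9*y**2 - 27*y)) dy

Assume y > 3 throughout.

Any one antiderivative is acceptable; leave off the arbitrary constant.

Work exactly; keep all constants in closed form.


Step 1. Decompose ∫((-3*y**3 + 2*y**2 - 24*y + 27)/(y**4 - 3*y**3 + 9*y**2 - 27*y)) dy by partial fractions, (-3*y**3 + 2*y**2 - 24*y + 27)/(y**4 - 3*y**3 + 9*y**2 - 27*y) = -1/(y**2 + 9) - 2/(y - 3) - 1/y: now ∫(-1/y) dy + ∫(-2/(y - 3)) dy + ∫(-1/(y**2 + 9)) dy.
Step 2. Evaluate the standard form [assuming y > 3]: now -2*log(y - 3) + ∫(-1/y) dy + ∫(-1/(y**2 + 9)) dy.
Step 3. Evaluate the standard form [assuming y > 0]: now -log(y) - 2*log(y - 3) + ∫(-1/(y**2 + 9)) dy.
Step 4. Evaluate the standard form: now -log(y) - 2*log(y - 3) - atan(y/3)/3.
Answer: -log(y) - 2*log(y - 3) - atan(y/3)/3.


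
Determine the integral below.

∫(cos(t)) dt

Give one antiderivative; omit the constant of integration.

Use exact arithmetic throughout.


Answer: sin(t).


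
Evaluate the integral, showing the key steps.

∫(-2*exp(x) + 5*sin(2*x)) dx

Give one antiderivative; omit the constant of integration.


Step 1. Rewrite: now ∫(-2*exp(x)) dx + ∫(5*sin(2*x)) dx.
Step 2. Evaluate the standard form: now -2*exp(x) + ∫(5*sin(2*x)) dx.
Step 3. Evaluate the standard form: now -2*exp(x) - 5*cos(2*x)/2.
Answer: -2*exp(x) - 5*cos(2*x)/2.
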